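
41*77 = 3157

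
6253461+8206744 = 14460205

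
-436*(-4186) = 1825096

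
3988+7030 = 11018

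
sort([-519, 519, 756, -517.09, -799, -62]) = [-799, -519, -517.09, -62, 519, 756]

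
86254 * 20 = 1725080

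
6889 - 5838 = 1051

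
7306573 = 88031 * 83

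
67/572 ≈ 0.117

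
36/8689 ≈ 0.00414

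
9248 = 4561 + 4687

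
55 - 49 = 6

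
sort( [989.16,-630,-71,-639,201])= [-639,-630,-71,201,989.16]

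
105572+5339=110911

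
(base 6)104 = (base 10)40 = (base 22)1i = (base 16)28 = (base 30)1a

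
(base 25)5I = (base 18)7H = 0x8F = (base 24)5N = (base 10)143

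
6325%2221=1883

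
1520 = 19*80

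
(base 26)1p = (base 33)1i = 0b110011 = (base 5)201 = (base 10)51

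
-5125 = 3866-8991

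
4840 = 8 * 605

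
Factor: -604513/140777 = -1 * 17^(-1) * 73^1 = -73/17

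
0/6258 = 0 = 0.00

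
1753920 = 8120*216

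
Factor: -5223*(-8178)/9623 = 2^1*3^2*29^1*47^1*1741^1*9623^(-1) = 42713694/9623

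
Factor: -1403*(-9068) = 2^2*23^1*61^1*2267^1 = 12722404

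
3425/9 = 380 + 5/9 ≈ 380.56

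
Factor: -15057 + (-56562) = -1 * 3^1 * 23873^1 = -71619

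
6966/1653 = 4 + 118/551 ≈ 4.21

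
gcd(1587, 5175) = 69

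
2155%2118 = 37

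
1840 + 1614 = 3454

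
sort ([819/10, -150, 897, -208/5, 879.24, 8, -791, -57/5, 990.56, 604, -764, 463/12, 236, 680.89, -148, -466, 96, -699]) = [-791, -764, -699, -466, -150, -148, -208/5, -57/5, 8, 463/12, 819/10, 96, 236, 604, 680.89, 879.24, 897, 990.56]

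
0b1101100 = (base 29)3l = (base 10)108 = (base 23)4g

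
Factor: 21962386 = 2^1 * 37^1 * 449^1 * 661^1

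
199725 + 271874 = 471599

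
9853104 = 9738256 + 114848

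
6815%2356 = 2103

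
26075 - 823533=-797458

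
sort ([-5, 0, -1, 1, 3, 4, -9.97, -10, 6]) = [-10, -9.97, -5, -1, 0, 1, 3, 4, 6]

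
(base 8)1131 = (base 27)m7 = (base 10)601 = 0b1001011001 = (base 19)1cc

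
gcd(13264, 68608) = 16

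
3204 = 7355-4151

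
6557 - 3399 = 3158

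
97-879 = -782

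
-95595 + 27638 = -67957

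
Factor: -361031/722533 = -1 * 7^(-1) * 11^1 * 23^1 * 233^(-1) * 443^(-1) * 1427^1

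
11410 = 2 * 5705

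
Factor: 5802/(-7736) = -1*2^(-2)*3^1 = -3/4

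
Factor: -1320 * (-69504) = 2^10 * 3^2 * 5^1 * 11^1 * 181^1 = 91745280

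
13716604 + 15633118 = 29349722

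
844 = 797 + 47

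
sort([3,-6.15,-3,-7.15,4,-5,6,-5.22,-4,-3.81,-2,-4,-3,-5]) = [-7.15,-6.15,-5.22,-5,-5,-4,-4,-3.81,-3,-3,-2,3,4,6]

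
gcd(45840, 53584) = 16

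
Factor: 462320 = 2^4 * 5^1 * 5779^1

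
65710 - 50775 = 14935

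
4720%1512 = 184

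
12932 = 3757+9175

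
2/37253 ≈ 0.0000537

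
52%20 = 12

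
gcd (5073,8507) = 1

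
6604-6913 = -309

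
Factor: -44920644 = -1*2^2*3^1*61^1*109^1*563^1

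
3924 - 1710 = 2214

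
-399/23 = -17-8/23 ≈ -17.35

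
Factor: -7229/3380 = -1 * 2^ (-2) * 5^ (-1) * 13^ (-2) * 7229^1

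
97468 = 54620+42848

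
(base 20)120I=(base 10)8818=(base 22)I4I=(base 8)21162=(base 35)76X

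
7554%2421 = 291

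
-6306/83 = -75 - 81/83 ≈ -75.98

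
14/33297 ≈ 0.000420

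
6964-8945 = -1981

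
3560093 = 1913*1861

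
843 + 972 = 1815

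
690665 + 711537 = 1402202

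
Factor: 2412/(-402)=-1*2^1*3^1=-6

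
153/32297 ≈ 0.00474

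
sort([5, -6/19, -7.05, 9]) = [-7.05, -6/19, 5, 9]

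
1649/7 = 235 + 4/7 ≈ 235.57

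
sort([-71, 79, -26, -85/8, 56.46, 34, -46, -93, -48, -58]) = [-93, -71, -58, -48, -46, -26, -85/8, 34, 56.46, 79]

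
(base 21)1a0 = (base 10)651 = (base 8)1213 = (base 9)803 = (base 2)1010001011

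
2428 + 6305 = 8733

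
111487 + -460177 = -348690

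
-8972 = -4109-4863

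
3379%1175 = 1029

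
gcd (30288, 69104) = 16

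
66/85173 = 2/2581 ≈ 0.000775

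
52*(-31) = -1612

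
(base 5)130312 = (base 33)4m0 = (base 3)20222020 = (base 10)5082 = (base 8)11732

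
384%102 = 78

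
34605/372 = 93 + 3/124 ≈ 93.02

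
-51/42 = -1 - 3/14 ≈ -1.21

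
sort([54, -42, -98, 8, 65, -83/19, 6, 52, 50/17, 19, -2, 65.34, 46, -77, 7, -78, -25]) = [-98, -78, -77, -42, -25, -83/19, -2, 50/17, 6, 7, 8, 19, 46, 52, 54, 65, 65.34]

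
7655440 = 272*28145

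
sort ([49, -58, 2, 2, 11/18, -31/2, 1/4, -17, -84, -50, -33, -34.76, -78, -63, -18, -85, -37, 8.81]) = [-85, -84, -78, -63, -58, -50, -37, -34.76, -33, -18, -17, -31/2, 1/4, 11/18, 2, 2, 8.81, 49]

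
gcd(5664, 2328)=24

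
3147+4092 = 7239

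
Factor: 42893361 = 3^3*7^1*127^1*1787^1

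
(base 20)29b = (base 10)991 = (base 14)50b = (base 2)1111011111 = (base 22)211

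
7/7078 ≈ 0.000989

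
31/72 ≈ 0.431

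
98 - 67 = 31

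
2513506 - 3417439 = -903933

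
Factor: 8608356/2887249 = 2^2 * 3^4 * 89^(-1) * 163^2 * 32441^(-1)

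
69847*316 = 22071652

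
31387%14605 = 2177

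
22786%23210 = 22786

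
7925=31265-23340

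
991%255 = 226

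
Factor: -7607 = -1 * 7607^1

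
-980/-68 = 14 + 7/17≈14.41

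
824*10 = 8240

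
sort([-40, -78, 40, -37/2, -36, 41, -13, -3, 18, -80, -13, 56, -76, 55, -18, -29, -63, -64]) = [-80, -78, -76, -64, -63, -40, -36, -29, -37/2, -18, -13, -13, -3, 18, 40, 41, 55, 56]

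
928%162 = 118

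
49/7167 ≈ 0.00684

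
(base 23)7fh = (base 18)c9f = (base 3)12120120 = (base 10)4065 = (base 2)111111100001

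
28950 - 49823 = -20873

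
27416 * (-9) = -246744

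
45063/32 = 1408 + 7/32 ≈ 1408.22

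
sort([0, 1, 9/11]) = [0, 9/11, 1]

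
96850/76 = 1274 + 13/38 ≈ 1274.34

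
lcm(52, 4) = 52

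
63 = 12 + 51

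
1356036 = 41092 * 33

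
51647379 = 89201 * 579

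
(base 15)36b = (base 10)776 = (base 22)1d6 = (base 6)3332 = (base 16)308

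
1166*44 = 51304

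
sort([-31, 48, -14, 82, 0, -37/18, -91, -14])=[-91, -31, -14, -14, -37/18, 0, 48, 82]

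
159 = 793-634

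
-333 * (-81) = 26973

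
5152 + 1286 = 6438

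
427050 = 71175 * 6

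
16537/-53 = -312-1/53 ≈ -312.02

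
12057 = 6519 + 5538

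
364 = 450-86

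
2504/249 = 10+14/249 ≈ 10.06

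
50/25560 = 5/2556≈0.00196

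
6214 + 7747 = 13961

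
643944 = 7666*84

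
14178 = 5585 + 8593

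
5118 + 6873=11991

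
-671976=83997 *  (-8)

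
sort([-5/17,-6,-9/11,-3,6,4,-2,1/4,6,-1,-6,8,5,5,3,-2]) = [-6,-6,-3,-2,-2,-1,-9/11,-5/17,1/4,3,4,5,5,6,6,8]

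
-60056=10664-70720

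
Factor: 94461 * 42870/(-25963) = -1 * 2^1 * 3^2 * 5^1 * 7^(-1) * 23^1 * 37^2 * 1429^1 * 3709^(-1) = -4049543070/25963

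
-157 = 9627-9784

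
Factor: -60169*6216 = -1*2^3*3^1*7^1*37^1*60169^1 = -374010504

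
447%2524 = 447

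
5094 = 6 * 849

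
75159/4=18789 + 3/4=18789.75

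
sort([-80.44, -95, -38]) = [-95, -80.44, -38]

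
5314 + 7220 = 12534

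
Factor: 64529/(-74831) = -1*173^1*373^1*74831^(-1)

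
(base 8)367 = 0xf7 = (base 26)9d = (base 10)247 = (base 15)117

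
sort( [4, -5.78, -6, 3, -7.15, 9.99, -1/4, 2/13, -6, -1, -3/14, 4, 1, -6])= [-7.15, -6, -6, -6, -5.78, -1, -1/4, -3/14, 2/13, 1, 3, 4, 4, 9.99]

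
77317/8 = 9664+5/8 ≈ 9664.63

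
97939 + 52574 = 150513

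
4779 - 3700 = 1079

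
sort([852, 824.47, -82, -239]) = [-239, -82, 824.47, 852]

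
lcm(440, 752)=41360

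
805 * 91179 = 73399095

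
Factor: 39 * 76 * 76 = 2^4 * 3^1 * 13^1 * 19^2 = 225264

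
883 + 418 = 1301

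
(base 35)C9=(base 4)12231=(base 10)429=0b110101101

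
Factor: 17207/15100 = 2^(-2)*5^(-2)*151^(-1)*17207^1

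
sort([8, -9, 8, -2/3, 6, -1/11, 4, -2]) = [-9, -2, -2/3, -1/11, 4, 6, 8, 8]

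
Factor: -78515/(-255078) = 2^(-1)*3^(-2)*5^1*37^(-1)*41^1 = 205/666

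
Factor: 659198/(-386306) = -1*41^1*8039^1*193153^(-1) = -329599/193153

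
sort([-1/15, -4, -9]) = [-9, -4, -1/15]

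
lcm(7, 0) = 0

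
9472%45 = 22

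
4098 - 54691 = -50593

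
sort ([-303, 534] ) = [-303, 534] 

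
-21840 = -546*40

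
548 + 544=1092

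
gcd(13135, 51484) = 1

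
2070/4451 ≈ 0.465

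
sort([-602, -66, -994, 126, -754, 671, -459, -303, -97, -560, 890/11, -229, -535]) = [-994, -754, -602, -560, -535, -459, -303, -229, -97, -66, 890/11, 126, 671]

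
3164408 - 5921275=-2756867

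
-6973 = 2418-9391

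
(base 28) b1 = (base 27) bc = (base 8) 465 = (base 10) 309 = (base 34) 93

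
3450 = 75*46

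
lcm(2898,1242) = 8694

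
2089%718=653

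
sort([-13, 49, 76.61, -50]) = [-50, -13, 49, 76.61]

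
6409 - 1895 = 4514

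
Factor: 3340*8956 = 2^4*5^1*167^1*2239^1 = 29913040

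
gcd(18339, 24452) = 6113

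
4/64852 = 1/16213 ≈ 0.0000617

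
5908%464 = 340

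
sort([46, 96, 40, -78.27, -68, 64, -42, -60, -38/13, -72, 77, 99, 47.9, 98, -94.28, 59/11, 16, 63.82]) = [-94.28, -78.27, -72, -68, -60, -42, -38/13, 59/11, 16, 40, 46, 47.9, 63.82, 64, 77, 96, 98, 99]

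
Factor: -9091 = -1*9091^1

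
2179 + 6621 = 8800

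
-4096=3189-7285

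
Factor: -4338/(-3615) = 2^1*3^1*5^(-1) = 6/5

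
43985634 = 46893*938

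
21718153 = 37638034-15919881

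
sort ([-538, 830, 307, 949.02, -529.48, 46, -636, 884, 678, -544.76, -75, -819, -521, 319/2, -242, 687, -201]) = [-819, -636, -544.76, -538, -529.48, -521, -242, -201, -75, 46, 319/2, 307, 678, 687, 830, 884, 949.02]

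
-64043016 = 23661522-87704538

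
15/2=7 + 1/2=7.50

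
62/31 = 2 = 2.00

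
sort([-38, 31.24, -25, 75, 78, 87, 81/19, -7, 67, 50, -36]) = [-38, -36, -25, -7, 81/19, 31.24, 50, 67, 75, 78, 87]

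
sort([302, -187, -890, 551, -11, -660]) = [-890, -660, -187, -11, 302, 551]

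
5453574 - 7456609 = -2003035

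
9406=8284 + 1122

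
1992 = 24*83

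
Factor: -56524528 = -1*2^4*229^1*15427^1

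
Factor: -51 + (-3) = -1*2^1*3^3 = -54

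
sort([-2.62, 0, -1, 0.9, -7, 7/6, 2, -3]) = [-7, -3, -2.62, -1, 0, 0.9, 7/6, 2]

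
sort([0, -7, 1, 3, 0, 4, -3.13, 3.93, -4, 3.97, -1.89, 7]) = [-7, -4, -3.13, -1.89, 0, 0, 1, 3, 3.93, 3.97, 4, 7]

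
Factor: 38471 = 17^1*31^1*73^1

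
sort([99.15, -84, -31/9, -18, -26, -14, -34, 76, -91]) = [-91, -84, -34, -26, -18, -14, -31/9, 76, 99.15]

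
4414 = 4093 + 321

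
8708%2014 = 652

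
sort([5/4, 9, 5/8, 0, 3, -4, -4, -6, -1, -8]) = [-8, -6, -4, -4, -1, 0, 5/8, 5/4, 3, 9]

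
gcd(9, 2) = 1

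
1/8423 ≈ 0.000119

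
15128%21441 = 15128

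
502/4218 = 251/2109 ≈ 0.119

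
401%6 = 5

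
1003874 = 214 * 4691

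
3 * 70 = 210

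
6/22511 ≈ 0.000267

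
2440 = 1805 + 635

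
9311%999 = 320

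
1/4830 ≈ 0.000207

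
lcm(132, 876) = 9636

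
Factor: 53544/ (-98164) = -1*2^1*3^1*11^ (-1) = -6/11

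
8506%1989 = 550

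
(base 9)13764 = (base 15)2b9d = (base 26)dmd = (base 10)9373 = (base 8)22235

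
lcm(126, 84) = 252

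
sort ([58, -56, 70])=[-56, 58, 70]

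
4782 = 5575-793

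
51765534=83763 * 618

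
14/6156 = 7/3078 ≈ 0.00227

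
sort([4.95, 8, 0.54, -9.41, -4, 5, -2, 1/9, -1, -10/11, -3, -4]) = [-9.41, -4, -4, -3, -2, -1, -10/11, 1/9, 0.54, 4.95, 5, 8]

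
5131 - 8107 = -2976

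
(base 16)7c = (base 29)48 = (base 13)97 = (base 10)124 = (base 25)4o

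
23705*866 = 20528530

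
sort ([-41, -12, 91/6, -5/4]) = [-41, -12, -5/4, 91/6]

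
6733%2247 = 2239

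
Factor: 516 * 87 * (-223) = -1 * 2^2 * 3^2 * 29^1 * 43^1 * 223^1 = -10010916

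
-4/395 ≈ -0.0101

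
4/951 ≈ 0.00421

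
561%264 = 33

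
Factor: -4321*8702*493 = -1*2^1*17^1*19^1*29^2*149^1*229^1 = -18537461606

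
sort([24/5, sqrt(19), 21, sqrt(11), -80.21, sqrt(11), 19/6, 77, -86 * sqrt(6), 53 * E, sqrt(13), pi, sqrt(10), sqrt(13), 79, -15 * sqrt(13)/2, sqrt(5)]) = [-86 * sqrt(6), -80.21, -15 * sqrt(13)/2, sqrt(5), pi, sqrt(10), 19/6, sqrt(11), sqrt(11), sqrt(13), sqrt(13), sqrt(19), 24/5, 21, 77, 79, 53 * E]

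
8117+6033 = 14150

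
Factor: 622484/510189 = 2^2*3^(-1)*155621^1*170063^(-1)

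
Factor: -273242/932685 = -1 * 2^1 * 3^(-1) * 5^(-1) * 13^(-1) * 4783^(-1) * 136621^1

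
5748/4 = 1437 = 1437.00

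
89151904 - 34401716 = 54750188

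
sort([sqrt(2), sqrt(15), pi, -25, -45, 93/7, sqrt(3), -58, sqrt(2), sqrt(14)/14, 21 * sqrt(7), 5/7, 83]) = [-58, -45, -25, sqrt(14)/14, 5/7, sqrt(2), sqrt(2), sqrt(3), pi, sqrt(15), 93/7, 21 * sqrt(7), 83]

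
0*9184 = 0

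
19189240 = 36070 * 532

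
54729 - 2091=52638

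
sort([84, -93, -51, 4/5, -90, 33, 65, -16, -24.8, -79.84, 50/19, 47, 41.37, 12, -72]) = [-93, -90, -79.84, -72, -51, -24.8, -16, 4/5, 50/19, 12, 33, 41.37, 47, 65, 84]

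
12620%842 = 832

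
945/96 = 9+27/32 ≈ 9.84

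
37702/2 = 18851 = 18851.00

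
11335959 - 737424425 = -726088466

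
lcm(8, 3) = 24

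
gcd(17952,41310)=102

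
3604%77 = 62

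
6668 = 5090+1578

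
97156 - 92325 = 4831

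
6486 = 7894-1408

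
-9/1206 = -1/134 ≈ -0.00746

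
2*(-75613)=-151226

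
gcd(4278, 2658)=6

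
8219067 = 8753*939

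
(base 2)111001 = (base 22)2d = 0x39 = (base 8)71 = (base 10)57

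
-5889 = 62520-68409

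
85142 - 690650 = -605508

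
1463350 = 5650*259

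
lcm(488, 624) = 38064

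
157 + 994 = 1151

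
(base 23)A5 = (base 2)11101011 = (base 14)12B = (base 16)EB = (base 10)235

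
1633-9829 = -8196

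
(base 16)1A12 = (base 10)6674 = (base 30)7CE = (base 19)I95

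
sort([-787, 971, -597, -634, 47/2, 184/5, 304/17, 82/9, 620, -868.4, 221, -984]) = [-984, -868.4, -787, -634, -597, 82/9, 304/17, 47/2, 184/5, 221, 620, 971]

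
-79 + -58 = -137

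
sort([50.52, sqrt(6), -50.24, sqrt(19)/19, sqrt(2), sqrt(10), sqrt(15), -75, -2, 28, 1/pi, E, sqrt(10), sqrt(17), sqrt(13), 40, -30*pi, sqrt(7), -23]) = [-30*pi, -75, -50.24, -23, -2, sqrt(19)/19, 1/pi, sqrt(2), sqrt(6), sqrt(7), E, sqrt(10), sqrt(10), sqrt(13), sqrt(15), sqrt(17), 28, 40, 50.52]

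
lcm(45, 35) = 315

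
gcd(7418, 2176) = 2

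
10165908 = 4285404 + 5880504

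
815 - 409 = 406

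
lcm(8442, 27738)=194166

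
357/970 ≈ 0.368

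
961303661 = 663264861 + 298038800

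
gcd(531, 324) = 9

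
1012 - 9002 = -7990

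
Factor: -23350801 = -1 * 23350801^1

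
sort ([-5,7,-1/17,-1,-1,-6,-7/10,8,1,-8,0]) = [-8,-6,-5,-1,-1,-7/10,-1/17,0,1,7,8]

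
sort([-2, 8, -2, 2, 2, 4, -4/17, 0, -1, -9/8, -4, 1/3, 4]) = [-4, -2, -2, -9/8, -1, -4/17, 0, 1/3, 2, 2, 4, 4, 8]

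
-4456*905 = -4032680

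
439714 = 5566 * 79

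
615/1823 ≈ 0.337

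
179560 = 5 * 35912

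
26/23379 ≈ 0.00111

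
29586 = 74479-44893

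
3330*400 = 1332000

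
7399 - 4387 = 3012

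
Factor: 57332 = 2^2*11^1*1303^1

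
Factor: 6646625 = 5^3*53173^1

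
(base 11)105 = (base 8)176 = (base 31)42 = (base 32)3u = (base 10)126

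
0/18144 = 0 = 0.00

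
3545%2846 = 699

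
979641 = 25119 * 39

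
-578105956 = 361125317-939231273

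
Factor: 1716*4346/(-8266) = -1*2^2*3^1*11^1*13^1*41^1*53^1*4133^(-1) = -3728868/4133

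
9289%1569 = 1444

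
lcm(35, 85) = 595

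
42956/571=75 + 131/571 ≈ 75.23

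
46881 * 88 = 4125528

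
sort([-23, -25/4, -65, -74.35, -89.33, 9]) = [-89.33, -74.35, -65, -23, -25/4, 9]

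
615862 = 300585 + 315277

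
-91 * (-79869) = 7268079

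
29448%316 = 60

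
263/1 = 263 = 263.00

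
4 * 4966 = 19864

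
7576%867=640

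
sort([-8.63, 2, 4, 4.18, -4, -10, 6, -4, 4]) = [-10, -8.63, -4, -4, 2, 4, 4, 4.18, 6]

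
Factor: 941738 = 2^1 * 7^1 * 137^1 * 491^1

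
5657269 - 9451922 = -3794653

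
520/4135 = 104/827 ≈ 0.126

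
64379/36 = 1788+11/36 ≈ 1788.31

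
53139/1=53139=53139.00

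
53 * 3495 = 185235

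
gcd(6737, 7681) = 1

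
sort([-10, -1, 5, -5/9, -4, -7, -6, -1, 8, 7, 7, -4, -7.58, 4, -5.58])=[-10, -7.58, -7, -6, -5.58, -4, -4, -1, -1, -5/9, 4, 5, 7, 7, 8]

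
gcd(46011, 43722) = 21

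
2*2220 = 4440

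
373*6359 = 2371907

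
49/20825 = 1/425≈0.00235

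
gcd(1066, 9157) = 1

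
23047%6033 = 4948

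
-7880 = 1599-9479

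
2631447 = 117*22491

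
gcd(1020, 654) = 6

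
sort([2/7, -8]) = [-8, 2/7]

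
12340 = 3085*4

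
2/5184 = 1/2592 ≈ 0.000386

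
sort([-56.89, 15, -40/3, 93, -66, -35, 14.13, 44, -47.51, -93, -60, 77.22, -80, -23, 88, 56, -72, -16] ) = [-93, -80, -72, -66, -60, -56.89, -47.51, -35, -23, -16, -40/3, 14.13, 15, 44, 56, 77.22, 88, 93] 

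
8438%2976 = 2486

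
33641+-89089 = -55448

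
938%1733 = 938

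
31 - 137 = -106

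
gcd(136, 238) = 34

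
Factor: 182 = 2^1*7^1*13^1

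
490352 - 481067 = 9285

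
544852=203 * 2684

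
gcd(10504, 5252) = 5252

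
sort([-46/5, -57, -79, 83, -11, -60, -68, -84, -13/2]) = [-84, -79, -68, -60, -57, -11, -46/5, -13/2, 83]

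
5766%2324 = 1118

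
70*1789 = 125230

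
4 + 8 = 12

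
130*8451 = 1098630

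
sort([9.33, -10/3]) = [-10/3, 9.33]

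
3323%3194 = 129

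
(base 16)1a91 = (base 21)f8i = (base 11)5123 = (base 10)6801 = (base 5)204201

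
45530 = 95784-50254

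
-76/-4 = 19 = 19.00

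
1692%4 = 0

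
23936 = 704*34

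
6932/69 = 100+32/69 ≈ 100.46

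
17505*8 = 140040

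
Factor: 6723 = 3^4 * 83^1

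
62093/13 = 4776 + 5/13 ≈ 4776.38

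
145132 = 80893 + 64239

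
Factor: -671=-1*11^1*61^1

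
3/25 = 0.12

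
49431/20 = 2471 + 11/20 = 2471.55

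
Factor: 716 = 2^2*179^1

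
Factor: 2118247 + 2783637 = 2^2 * 13^1 * 107^1 * 881^1 = 4901884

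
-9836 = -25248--15412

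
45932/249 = 184 + 116/249 ≈ 184.47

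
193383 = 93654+99729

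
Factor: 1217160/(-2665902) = -1 * 2^2 * 3^2 * 5^1 * 7^2 * 23^1 * 41^(-1) * 10837^(-1) = -202860/444317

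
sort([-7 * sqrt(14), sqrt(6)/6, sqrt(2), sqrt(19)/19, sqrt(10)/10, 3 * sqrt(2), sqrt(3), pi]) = [-7 * sqrt(14), sqrt(19)/19, sqrt(10)/10, sqrt(6)/6, sqrt(2), sqrt(3), pi, 3 * sqrt(2)]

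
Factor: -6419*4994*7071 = -1*2^1*3^1*7^2*11^1*131^1*227^1*2357^1 = -226671412506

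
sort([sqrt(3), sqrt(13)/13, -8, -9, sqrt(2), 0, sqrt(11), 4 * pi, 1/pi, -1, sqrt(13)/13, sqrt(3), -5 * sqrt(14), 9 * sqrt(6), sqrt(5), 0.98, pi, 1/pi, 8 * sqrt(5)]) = [-5 * sqrt(14), -9, -8, -1, 0, sqrt(13)/13, sqrt(13)/13, 1/pi, 1/pi, 0.98, sqrt(2), sqrt(3), sqrt(3), sqrt(5), pi, sqrt(11), 4 * pi, 8 * sqrt(5), 9 * sqrt(6)]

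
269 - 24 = 245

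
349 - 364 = -15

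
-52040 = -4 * 13010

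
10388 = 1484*7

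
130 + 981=1111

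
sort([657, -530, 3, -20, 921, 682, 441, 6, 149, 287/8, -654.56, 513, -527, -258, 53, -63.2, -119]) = [-654.56, -530, -527, -258, -119, -63.2, -20, 3, 6, 287/8, 53, 149, 441, 513, 657, 682, 921]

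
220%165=55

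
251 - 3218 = -2967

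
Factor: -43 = -1*43^1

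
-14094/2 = -7047 = -7047.00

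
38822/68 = 570 + 31/34 ≈ 570.91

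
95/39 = 2 + 17/39 ≈ 2.44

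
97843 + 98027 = 195870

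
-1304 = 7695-8999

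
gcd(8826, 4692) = 6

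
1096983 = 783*1401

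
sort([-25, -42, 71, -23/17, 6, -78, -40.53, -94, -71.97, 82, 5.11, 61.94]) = [-94, -78, -71.97, -42, -40.53, -25, -23/17, 5.11, 6, 61.94, 71, 82]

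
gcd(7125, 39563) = 1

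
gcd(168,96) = 24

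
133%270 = 133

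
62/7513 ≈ 0.00825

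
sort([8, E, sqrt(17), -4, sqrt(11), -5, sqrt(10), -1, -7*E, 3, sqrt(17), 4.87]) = [-7*E, -5, -4, -1, E, 3, sqrt(10), sqrt(11), sqrt(17), sqrt(17), 4.87, 8]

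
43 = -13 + 56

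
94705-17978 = 76727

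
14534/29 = 501+5/29 ≈ 501.17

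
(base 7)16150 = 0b1000110111111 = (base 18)e07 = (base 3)20020021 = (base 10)4543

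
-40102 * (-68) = 2726936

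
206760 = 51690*4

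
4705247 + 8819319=13524566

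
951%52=15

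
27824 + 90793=118617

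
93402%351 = 36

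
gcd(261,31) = 1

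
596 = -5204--5800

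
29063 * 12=348756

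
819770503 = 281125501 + 538645002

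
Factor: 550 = 2^1*5^2*11^1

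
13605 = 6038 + 7567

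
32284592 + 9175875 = 41460467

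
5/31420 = 1/6284 ≈ 0.000159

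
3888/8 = 486 = 486.00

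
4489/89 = 50+39/89 ≈ 50.44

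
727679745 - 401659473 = 326020272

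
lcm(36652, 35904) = 1759296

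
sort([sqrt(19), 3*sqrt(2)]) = [3*sqrt(2), sqrt(19)]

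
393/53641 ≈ 0.00733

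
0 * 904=0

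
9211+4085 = 13296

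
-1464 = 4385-5849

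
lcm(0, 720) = 0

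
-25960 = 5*(-5192)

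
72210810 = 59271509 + 12939301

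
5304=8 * 663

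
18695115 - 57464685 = -38769570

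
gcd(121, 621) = 1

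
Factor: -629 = -1*17^1*37^1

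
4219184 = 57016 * 74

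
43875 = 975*45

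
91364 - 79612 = 11752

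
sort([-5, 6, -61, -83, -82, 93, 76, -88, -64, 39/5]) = [-88, -83, -82, -64, -61, -5, 6, 39/5, 76, 93]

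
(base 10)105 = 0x69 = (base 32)39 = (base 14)77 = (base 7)210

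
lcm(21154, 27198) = 190386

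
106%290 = 106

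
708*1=708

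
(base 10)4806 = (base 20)c06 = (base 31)501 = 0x12c6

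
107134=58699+48435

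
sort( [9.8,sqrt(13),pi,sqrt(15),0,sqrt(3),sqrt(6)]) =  [0,sqrt(3),sqrt(6),pi,sqrt(13),sqrt(15),9.8]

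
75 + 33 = 108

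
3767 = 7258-3491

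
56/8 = 7 = 7.00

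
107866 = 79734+28132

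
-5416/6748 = -1354/1687 ≈ -0.803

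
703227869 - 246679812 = 456548057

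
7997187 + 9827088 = 17824275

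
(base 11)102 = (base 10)123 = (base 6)323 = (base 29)47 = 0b1111011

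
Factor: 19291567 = 19291567^1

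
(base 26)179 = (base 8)1543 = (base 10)867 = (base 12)603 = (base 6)4003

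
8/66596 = 2/16649 ≈ 0.000120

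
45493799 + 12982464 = 58476263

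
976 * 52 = 50752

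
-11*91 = -1001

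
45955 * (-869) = -39934895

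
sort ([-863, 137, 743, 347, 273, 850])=[-863, 137, 273, 347, 743, 850]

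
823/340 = 2 + 143/340 ≈ 2.42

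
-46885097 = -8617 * 5441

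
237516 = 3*79172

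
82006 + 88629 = 170635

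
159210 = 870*183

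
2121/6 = 707/2 = 353.50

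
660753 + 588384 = 1249137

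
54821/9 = 6091 + 2/9 ≈ 6091.22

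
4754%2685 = 2069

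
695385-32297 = 663088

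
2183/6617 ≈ 0.330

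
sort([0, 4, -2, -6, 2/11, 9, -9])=[-9, -6, -2, 0, 2/11, 4, 9]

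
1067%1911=1067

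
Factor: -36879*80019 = -1*3^3*17^1*19^1*523^1*647^1 = -2951020701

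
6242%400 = 242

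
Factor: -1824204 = -1 * 2^2 * 3^1 * 152017^1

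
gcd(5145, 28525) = 35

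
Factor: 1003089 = 3^1 * 334363^1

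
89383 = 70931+18452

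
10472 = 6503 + 3969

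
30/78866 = 15/39433 ≈ 0.000380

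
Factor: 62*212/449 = 2^3*31^1*53^1*449^(-1) = 13144/449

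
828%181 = 104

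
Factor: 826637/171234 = 2^(-1) * 3^(-4) * 151^(-1) * 269^1 * 439^1 = 118091/24462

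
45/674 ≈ 0.0668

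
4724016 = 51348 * 92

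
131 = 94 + 37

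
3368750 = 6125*550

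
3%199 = 3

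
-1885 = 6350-8235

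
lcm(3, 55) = 165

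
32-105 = -73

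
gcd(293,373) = 1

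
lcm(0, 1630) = 0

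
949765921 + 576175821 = 1525941742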